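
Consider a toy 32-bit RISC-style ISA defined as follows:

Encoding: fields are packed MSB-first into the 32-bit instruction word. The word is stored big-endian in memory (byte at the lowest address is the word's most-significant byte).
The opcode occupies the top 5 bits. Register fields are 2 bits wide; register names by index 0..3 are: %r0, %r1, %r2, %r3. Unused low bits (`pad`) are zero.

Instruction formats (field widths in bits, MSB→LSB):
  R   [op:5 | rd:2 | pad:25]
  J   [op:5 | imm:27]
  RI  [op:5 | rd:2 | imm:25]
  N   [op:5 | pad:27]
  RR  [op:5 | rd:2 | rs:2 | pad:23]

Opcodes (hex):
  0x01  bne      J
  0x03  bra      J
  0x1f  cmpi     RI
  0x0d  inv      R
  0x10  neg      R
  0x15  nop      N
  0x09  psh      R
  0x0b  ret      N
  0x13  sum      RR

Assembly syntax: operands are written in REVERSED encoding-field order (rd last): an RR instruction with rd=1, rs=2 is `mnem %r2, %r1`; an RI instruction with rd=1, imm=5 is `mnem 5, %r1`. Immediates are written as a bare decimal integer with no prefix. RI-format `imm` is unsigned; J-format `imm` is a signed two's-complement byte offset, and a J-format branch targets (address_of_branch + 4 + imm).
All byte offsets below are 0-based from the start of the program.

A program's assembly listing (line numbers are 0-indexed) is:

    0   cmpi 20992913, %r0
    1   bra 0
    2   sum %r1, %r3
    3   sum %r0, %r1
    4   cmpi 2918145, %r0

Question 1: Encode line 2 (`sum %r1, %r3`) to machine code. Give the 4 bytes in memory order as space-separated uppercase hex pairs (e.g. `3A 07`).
L2: sum op=0x13:5|rd=3:2|rs=1:2|pad=0:23 ⇒ 0x9e800000 ⇒ big 9e 80 00 00

9E 80 00 00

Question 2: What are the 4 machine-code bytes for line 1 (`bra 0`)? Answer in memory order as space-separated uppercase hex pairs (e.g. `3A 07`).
line 1 (bra): pack op=0x3:5|imm=0:27 = 0x18000000; big→ 18 00 00 00

18 00 00 00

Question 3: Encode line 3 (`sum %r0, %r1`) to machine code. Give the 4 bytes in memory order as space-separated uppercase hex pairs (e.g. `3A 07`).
9A 00 00 00

3. sum fields op=0x13:5|rd=1:2|rs=0:2|pad=0:23 → word 9a000000h → 9a 00 00 00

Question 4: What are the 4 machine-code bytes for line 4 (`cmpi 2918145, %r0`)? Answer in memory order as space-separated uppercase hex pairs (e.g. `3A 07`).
4. cmpi fields op=0x1f:5|rd=0:2|imm=2918145:25 → word f82c8701h → f8 2c 87 01

F8 2C 87 01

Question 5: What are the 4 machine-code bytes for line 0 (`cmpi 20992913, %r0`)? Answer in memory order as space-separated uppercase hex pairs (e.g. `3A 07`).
L0: cmpi op=0x1f:5|rd=0:2|imm=20992913:25 ⇒ 0xf9405391 ⇒ big f9 40 53 91

F9 40 53 91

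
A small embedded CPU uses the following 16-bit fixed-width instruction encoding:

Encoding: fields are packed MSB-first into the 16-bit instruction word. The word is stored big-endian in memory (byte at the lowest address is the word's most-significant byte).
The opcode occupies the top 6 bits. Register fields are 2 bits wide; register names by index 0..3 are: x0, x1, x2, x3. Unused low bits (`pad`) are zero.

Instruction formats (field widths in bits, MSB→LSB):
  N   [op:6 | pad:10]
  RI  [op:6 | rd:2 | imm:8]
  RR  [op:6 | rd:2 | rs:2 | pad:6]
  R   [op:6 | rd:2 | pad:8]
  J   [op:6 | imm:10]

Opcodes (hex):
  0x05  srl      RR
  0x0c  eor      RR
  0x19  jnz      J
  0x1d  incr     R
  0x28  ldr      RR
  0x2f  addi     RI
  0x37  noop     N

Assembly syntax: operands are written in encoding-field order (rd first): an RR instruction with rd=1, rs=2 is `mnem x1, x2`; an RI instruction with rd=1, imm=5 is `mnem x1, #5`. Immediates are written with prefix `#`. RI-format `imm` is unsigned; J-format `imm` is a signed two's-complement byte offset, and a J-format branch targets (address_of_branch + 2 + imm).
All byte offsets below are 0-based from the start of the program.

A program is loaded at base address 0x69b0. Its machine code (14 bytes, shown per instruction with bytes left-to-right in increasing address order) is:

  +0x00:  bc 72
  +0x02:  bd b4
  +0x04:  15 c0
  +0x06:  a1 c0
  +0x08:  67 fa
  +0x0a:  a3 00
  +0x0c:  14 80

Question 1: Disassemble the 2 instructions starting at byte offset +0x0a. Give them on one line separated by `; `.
ldr x3, x0; srl x0, x2

@+0a  big-endian(a3 00) = 0xa300
  opcode bits[15:10]=0x28: ldr/RR
  [9:8] rd=3 = x3
  [7:6] rs=0 = x0
@+0c  big-endian(14 80) = 0x1480
  opcode bits[15:10]=0x5: srl/RR
  [9:8] rd=0 = x0
  [7:6] rs=2 = x2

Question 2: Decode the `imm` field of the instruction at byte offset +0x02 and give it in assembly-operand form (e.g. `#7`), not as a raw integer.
[02] bd b4 → 0xbdb4
  opcode bits[15:10]=0x2f: addi/RI
  rd: (w>>8)&0x3=0x1 → x1
  imm: (w>>0)&0xff=0xb4 → #180

#180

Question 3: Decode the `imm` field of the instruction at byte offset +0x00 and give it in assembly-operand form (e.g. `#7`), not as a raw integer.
#114

@+00  big-endian(bc 72) = 0xbc72
  top 6b → 0x2f → addi [RI]
  rd@[9:8]=0x0 ⇒ x0
  imm@[7:0]=0x72 ⇒ #114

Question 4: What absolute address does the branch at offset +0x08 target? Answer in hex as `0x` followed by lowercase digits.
0x69b4

@+08  big-endian(67 fa) = 0x67fa
  op=0x67fa>>10=0x19 ⇒ jnz (J)
  [9:0] imm=1018 (s10→-6) = #-6
  target = base 0x69b0 + off 0x08 + 2 + imm -6 = 0x69b4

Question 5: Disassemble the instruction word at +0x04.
srl x1, x3

[04] 15 c0 → 0x15c0
  op=0x15c0>>10=0x5 ⇒ srl (RR)
  [9:8] rd=1 = x1
  [7:6] rs=3 = x3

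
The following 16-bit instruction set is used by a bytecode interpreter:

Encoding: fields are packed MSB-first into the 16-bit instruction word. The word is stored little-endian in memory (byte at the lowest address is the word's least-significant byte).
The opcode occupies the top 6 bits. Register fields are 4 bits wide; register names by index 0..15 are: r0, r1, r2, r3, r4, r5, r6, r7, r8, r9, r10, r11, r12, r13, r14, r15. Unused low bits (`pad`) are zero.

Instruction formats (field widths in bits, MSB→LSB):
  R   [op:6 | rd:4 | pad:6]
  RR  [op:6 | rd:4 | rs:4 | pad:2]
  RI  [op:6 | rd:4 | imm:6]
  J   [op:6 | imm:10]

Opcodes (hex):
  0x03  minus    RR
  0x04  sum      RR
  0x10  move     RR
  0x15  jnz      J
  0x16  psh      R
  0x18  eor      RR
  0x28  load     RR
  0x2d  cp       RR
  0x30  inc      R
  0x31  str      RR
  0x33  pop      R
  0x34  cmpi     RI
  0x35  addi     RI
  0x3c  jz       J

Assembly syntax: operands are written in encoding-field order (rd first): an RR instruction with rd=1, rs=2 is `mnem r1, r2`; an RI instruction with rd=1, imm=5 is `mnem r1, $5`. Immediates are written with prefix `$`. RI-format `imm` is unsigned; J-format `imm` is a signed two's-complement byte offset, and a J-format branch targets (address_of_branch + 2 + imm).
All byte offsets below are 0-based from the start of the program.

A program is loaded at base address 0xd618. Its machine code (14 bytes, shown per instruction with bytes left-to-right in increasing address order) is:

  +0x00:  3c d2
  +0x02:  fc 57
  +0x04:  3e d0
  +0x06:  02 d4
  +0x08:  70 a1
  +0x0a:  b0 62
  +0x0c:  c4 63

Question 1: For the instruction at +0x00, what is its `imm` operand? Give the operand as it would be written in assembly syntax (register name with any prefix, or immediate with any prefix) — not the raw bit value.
+0x00: 3c d2 ⇒ word 0xd23c (little)
  op=0xd23c>>10=0x34 ⇒ cmpi (RI)
  [9:6] rd=8 = r8
  [5:0] imm=60 = $60

$60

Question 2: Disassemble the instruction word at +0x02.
[02] fc 57 → 0x57fc
  top 6b → 0x15 → jnz [J]
  imm: (w>>0)&0x3ff=0x3fc (s10→-4) → $-4

jnz $-4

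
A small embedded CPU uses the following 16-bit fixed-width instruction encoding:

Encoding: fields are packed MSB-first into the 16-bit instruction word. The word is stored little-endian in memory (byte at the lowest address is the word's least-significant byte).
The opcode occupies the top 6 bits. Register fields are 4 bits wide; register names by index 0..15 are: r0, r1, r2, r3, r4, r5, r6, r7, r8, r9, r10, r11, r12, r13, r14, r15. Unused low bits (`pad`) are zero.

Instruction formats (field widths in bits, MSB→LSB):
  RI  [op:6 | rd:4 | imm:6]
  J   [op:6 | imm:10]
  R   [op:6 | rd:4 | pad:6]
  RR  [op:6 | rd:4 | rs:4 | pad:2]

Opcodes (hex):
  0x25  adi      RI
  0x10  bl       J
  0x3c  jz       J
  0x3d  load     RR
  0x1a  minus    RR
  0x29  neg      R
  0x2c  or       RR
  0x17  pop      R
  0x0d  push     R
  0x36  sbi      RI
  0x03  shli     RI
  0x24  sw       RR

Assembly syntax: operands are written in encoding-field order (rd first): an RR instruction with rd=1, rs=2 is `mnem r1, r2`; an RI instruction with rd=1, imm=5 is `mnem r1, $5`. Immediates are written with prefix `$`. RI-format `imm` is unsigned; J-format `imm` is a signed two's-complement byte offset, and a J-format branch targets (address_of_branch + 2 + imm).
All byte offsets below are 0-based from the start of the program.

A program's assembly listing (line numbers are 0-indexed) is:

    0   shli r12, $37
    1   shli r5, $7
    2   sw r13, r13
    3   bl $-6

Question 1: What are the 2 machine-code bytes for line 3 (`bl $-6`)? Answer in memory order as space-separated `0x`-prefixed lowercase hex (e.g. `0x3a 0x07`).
0xfa 0x43

3. bl fields op=0x10:6|imm=-6:10 → word 43fah → fa 43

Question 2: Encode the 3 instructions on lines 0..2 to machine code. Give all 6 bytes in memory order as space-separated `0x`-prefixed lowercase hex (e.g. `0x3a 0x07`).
0x25 0x0f 0x47 0x0d 0x74 0x93

line 0 (shli): pack op=0x3:6|rd=12:4|imm=37:6 = 0x0f25; little→ 25 0f
line 1 (shli): pack op=0x3:6|rd=5:4|imm=7:6 = 0x0d47; little→ 47 0d
line 2 (sw): pack op=0x24:6|rd=13:4|rs=13:4|pad=0:2 = 0x9374; little→ 74 93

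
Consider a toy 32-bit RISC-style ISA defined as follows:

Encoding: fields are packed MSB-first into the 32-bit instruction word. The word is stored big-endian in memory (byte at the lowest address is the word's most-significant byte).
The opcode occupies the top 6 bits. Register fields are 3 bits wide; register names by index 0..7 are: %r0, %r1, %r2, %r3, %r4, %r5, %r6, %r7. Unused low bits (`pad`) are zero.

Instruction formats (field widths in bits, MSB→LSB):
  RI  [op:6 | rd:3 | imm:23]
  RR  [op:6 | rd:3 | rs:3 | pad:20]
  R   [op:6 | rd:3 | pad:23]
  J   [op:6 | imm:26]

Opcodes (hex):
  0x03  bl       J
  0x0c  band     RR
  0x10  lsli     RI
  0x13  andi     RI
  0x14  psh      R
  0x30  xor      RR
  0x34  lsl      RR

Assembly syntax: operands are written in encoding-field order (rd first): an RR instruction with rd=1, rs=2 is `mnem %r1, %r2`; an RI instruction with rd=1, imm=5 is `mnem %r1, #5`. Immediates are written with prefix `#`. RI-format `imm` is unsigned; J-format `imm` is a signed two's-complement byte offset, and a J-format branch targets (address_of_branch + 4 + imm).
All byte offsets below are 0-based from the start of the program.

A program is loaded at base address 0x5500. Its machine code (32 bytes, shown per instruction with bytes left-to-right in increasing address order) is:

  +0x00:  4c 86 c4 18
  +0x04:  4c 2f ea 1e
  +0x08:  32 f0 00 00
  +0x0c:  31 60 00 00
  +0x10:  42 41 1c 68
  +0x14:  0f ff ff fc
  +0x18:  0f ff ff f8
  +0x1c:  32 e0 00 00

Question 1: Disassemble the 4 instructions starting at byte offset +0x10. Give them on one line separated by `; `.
lsli %r4, #4267112; bl #-4; bl #-8; band %r5, %r6

[10] 42 41 1c 68 → 0x42411c68
  top 6b → 0x10 → lsli [RI]
  rd: (w>>23)&0x7=0x4 → %r4
  imm: (w>>0)&0x7fffff=0x411c68 → #4267112
[14] 0f ff ff fc → 0x0ffffffc
  top 6b → 0x3 → bl [J]
  imm: (w>>0)&0x3ffffff=0x3fffffc (s26→-4) → #-4
[18] 0f ff ff f8 → 0x0ffffff8
  top 6b → 0x3 → bl [J]
  imm: (w>>0)&0x3ffffff=0x3fffff8 (s26→-8) → #-8
[1c] 32 e0 00 00 → 0x32e00000
  top 6b → 0xc → band [RR]
  rd: (w>>23)&0x7=0x5 → %r5
  rs: (w>>20)&0x7=0x6 → %r6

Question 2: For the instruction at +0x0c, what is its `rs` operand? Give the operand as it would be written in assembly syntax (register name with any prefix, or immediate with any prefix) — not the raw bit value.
%r6

@+0c  big-endian(31 60 00 00) = 0x31600000
  opcode bits[31:26]=0xc: band/RR
  rd@[25:23]=0x2 ⇒ %r2
  rs@[22:20]=0x6 ⇒ %r6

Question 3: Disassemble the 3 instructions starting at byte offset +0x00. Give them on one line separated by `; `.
andi %r1, #443416; andi %r0, #3140126; band %r5, %r7

off 0x00: read 4c 86 c4 18 as big → 0x4c86c418
  op=0x4c86c418>>26=0x13 ⇒ andi (RI)
  rd@[25:23]=0x1 ⇒ %r1
  imm@[22:0]=0x6c418 ⇒ #443416
off 0x04: read 4c 2f ea 1e as big → 0x4c2fea1e
  op=0x4c2fea1e>>26=0x13 ⇒ andi (RI)
  rd@[25:23]=0x0 ⇒ %r0
  imm@[22:0]=0x2fea1e ⇒ #3140126
off 0x08: read 32 f0 00 00 as big → 0x32f00000
  op=0x32f00000>>26=0xc ⇒ band (RR)
  rd@[25:23]=0x5 ⇒ %r5
  rs@[22:20]=0x7 ⇒ %r7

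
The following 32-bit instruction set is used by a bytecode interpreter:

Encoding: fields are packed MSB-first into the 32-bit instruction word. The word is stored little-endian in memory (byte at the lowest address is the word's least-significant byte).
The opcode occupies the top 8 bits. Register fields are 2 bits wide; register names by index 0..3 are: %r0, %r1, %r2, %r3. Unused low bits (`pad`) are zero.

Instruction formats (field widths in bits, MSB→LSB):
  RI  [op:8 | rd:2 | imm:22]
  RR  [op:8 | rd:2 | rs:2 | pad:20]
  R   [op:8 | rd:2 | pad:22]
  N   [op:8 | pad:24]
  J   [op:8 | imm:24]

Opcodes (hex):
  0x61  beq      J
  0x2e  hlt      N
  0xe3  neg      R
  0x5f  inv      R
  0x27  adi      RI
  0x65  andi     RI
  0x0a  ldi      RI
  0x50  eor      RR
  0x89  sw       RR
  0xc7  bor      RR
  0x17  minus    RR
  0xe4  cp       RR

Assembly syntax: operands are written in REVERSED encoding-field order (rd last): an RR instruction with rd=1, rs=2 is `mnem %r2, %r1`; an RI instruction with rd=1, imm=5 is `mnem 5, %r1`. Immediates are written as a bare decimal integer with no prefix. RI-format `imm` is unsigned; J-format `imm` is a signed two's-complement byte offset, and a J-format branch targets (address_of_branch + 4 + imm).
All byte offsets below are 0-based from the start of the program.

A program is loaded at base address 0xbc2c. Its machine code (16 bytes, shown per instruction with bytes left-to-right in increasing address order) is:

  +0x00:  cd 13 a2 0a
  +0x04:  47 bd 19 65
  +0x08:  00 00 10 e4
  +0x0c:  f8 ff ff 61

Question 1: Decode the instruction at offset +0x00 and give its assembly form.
off 0x00: read cd 13 a2 0a as little → 0x0aa213cd
  opcode bits[31:24]=0xa: ldi/RI
  [23:22] rd=2 = %r2
  [21:0] imm=2233293 = 2233293

ldi 2233293, %r2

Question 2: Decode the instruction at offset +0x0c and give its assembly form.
+0x0c: f8 ff ff 61 ⇒ word 0x61fffff8 (little)
  op=0x61fffff8>>24=0x61 ⇒ beq (J)
  imm@[23:0]=0xfffff8 (s24→-8) ⇒ -8

beq -8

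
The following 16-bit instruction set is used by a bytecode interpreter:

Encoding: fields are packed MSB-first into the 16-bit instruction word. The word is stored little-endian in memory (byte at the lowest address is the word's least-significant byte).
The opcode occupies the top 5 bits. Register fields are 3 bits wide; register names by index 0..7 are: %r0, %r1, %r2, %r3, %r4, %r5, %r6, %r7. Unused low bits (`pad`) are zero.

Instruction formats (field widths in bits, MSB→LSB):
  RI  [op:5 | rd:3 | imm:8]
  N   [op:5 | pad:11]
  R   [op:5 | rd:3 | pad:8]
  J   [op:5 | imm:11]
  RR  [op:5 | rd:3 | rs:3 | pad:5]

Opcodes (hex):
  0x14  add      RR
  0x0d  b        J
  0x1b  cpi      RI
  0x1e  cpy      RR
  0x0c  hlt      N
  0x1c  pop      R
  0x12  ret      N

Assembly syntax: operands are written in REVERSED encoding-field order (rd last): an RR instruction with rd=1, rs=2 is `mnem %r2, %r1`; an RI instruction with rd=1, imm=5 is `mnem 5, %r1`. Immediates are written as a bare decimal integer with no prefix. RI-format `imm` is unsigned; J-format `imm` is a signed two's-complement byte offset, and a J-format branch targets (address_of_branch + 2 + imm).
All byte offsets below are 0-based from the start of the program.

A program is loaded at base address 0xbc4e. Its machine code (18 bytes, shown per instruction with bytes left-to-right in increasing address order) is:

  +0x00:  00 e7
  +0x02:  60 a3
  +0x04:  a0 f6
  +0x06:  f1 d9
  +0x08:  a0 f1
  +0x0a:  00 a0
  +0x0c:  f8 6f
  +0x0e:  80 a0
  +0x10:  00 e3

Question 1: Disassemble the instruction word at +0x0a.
@+0a  little-endian(00 a0) = 0xa000
  opcode bits[15:11]=0x14: add/RR
  [10:8] rd=0 = %r0
  [7:5] rs=0 = %r0

add %r0, %r0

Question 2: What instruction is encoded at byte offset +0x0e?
add %r4, %r0

@+0e  little-endian(80 a0) = 0xa080
  top 5b → 0x14 → add [RR]
  rd@[10:8]=0x0 ⇒ %r0
  rs@[7:5]=0x4 ⇒ %r4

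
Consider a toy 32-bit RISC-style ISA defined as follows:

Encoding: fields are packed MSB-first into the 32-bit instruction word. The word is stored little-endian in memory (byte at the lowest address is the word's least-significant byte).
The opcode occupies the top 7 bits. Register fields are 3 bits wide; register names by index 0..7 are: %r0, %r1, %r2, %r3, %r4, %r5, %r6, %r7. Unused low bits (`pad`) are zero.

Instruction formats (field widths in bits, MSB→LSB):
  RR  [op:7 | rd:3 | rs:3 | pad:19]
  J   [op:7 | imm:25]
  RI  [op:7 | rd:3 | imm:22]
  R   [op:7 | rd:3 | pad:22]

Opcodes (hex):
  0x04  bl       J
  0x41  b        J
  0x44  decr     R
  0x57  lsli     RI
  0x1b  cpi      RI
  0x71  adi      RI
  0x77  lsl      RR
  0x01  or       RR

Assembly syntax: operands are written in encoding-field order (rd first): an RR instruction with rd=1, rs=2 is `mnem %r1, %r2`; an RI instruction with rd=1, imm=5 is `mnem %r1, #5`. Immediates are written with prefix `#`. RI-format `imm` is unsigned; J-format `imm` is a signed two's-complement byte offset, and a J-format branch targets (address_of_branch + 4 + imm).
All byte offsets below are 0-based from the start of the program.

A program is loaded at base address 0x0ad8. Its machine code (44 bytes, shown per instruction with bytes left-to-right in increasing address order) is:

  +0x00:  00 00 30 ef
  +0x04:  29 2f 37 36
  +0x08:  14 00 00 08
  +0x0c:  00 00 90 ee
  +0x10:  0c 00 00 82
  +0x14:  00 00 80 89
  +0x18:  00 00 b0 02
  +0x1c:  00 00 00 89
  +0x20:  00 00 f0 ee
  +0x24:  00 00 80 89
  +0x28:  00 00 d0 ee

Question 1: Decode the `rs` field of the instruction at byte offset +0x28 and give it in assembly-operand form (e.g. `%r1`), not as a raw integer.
%r2

@+28  little-endian(00 00 d0 ee) = 0xeed00000
  top 7b → 0x77 → lsl [RR]
  rd: (w>>22)&0x7=0x3 → %r3
  rs: (w>>19)&0x7=0x2 → %r2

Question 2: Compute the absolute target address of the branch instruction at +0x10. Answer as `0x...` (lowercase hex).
+0x10: 0c 00 00 82 ⇒ word 0x8200000c (little)
  top 7b → 0x41 → b [J]
  [24:0] imm=12 = #12
  target = base 0x0ad8 + off 0x10 + 4 + imm 12 = 0x0af8

0x0af8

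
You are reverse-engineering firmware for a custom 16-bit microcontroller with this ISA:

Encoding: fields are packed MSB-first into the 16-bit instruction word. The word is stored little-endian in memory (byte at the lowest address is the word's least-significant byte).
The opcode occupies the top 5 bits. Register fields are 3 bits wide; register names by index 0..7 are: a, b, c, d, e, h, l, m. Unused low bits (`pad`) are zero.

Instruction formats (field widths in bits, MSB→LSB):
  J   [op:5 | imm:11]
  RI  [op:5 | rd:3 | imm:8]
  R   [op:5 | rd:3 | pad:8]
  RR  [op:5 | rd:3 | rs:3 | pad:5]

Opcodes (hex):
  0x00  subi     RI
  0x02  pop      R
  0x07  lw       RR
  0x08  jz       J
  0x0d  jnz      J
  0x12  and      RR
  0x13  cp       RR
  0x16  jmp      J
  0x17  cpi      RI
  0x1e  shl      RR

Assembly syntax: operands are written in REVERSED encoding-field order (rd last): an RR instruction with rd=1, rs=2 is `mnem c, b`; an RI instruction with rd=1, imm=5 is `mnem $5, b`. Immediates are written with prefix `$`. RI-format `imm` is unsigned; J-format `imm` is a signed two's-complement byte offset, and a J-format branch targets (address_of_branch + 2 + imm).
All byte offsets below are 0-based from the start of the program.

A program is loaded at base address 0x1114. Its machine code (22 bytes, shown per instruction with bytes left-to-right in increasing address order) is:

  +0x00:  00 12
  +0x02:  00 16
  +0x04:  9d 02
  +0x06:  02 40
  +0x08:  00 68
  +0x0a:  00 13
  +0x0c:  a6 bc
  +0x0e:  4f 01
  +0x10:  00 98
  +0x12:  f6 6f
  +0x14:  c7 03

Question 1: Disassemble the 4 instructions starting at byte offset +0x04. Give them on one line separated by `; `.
off 0x04: read 9d 02 as little → 0x029d
  opcode bits[15:11]=0x0: subi/RI
  [10:8] rd=2 = c
  [7:0] imm=157 = $157
off 0x06: read 02 40 as little → 0x4002
  opcode bits[15:11]=0x8: jz/J
  [10:0] imm=2 = $2
off 0x08: read 00 68 as little → 0x6800
  opcode bits[15:11]=0xd: jnz/J
  [10:0] imm=0 = $0
off 0x0a: read 00 13 as little → 0x1300
  opcode bits[15:11]=0x2: pop/R
  [10:8] rd=3 = d

subi $157, c; jz $2; jnz $0; pop d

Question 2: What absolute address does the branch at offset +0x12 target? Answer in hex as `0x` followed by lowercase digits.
off 0x12: read f6 6f as little → 0x6ff6
  opcode bits[15:11]=0xd: jnz/J
  [10:0] imm=2038 (s11→-10) = $-10
  target = base 0x1114 + off 0x12 + 2 + imm -10 = 0x111e

0x111e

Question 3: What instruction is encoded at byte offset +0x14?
subi $199, d

[14] c7 03 → 0x03c7
  opcode bits[15:11]=0x0: subi/RI
  [10:8] rd=3 = d
  [7:0] imm=199 = $199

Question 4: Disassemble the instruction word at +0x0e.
subi $79, b

+0x0e: 4f 01 ⇒ word 0x014f (little)
  opcode bits[15:11]=0x0: subi/RI
  rd: (w>>8)&0x7=0x1 → b
  imm: (w>>0)&0xff=0x4f → $79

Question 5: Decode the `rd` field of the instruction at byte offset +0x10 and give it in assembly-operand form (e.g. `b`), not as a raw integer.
@+10  little-endian(00 98) = 0x9800
  opcode bits[15:11]=0x13: cp/RR
  rd@[10:8]=0x0 ⇒ a
  rs@[7:5]=0x0 ⇒ a

a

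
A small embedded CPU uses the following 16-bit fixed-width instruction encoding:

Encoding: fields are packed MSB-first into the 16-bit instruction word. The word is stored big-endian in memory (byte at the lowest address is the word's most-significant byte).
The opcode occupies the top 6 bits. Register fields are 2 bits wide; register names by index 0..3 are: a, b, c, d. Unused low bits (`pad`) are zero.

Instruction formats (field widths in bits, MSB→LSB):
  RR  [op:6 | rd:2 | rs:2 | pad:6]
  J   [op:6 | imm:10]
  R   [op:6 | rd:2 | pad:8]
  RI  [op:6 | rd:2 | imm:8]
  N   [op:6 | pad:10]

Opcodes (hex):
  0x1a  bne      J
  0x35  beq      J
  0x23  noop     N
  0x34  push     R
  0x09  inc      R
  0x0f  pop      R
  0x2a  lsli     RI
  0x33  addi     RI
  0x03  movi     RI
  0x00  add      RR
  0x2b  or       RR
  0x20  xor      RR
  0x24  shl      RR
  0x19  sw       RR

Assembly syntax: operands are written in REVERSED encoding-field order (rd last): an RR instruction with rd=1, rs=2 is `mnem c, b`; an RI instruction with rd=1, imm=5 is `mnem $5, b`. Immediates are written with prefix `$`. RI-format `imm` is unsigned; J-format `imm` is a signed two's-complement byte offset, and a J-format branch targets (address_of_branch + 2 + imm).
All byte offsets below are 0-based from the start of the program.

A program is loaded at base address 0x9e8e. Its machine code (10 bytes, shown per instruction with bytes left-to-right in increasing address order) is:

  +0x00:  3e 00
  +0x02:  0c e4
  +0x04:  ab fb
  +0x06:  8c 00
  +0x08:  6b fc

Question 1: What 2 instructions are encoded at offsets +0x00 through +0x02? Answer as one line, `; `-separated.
off 0x00: read 3e 00 as big → 0x3e00
  op=0x3e00>>10=0xf ⇒ pop (R)
  rd: (w>>8)&0x3=0x2 → c
off 0x02: read 0c e4 as big → 0x0ce4
  op=0x0ce4>>10=0x3 ⇒ movi (RI)
  rd: (w>>8)&0x3=0x0 → a
  imm: (w>>0)&0xff=0xe4 → $228

pop c; movi $228, a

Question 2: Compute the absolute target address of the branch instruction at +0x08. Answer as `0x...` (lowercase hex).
off 0x08: read 6b fc as big → 0x6bfc
  top 6b → 0x1a → bne [J]
  imm: (w>>0)&0x3ff=0x3fc (s10→-4) → $-4
  target = base 0x9e8e + off 0x08 + 2 + imm -4 = 0x9e94

0x9e94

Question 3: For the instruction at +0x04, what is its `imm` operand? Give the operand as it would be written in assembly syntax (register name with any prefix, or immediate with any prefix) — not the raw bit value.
+0x04: ab fb ⇒ word 0xabfb (big)
  opcode bits[15:10]=0x2a: lsli/RI
  rd: (w>>8)&0x3=0x3 → d
  imm: (w>>0)&0xff=0xfb → $251

$251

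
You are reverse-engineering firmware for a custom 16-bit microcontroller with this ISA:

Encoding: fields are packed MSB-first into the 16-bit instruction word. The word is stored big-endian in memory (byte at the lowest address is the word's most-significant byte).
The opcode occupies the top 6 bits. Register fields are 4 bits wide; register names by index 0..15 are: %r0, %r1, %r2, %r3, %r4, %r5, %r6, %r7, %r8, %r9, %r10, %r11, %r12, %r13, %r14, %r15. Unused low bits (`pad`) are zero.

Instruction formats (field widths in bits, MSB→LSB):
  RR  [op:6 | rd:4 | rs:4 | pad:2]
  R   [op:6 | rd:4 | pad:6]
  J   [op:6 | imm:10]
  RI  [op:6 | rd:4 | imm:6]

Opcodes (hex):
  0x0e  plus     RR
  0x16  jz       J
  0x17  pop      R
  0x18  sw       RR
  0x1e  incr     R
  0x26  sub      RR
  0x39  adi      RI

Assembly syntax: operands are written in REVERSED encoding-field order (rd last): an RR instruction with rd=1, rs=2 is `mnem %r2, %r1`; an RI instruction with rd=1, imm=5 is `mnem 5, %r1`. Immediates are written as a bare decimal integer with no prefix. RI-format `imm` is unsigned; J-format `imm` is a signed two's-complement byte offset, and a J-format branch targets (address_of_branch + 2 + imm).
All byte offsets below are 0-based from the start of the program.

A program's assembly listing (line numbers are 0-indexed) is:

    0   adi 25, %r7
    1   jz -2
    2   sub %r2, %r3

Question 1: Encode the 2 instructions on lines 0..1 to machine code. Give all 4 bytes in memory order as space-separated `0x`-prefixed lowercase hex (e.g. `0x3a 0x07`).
0xe5 0xd9 0x5b 0xfe

0. adi fields op=0x39:6|rd=7:4|imm=25:6 → word e5d9h → e5 d9
1. jz fields op=0x16:6|imm=-2:10 → word 5bfeh → 5b fe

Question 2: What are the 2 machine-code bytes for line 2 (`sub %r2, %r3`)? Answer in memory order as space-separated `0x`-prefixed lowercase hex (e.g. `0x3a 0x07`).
line 2 (sub): pack op=0x26:6|rd=3:4|rs=2:4|pad=0:2 = 0x98c8; big→ 98 c8

0x98 0xc8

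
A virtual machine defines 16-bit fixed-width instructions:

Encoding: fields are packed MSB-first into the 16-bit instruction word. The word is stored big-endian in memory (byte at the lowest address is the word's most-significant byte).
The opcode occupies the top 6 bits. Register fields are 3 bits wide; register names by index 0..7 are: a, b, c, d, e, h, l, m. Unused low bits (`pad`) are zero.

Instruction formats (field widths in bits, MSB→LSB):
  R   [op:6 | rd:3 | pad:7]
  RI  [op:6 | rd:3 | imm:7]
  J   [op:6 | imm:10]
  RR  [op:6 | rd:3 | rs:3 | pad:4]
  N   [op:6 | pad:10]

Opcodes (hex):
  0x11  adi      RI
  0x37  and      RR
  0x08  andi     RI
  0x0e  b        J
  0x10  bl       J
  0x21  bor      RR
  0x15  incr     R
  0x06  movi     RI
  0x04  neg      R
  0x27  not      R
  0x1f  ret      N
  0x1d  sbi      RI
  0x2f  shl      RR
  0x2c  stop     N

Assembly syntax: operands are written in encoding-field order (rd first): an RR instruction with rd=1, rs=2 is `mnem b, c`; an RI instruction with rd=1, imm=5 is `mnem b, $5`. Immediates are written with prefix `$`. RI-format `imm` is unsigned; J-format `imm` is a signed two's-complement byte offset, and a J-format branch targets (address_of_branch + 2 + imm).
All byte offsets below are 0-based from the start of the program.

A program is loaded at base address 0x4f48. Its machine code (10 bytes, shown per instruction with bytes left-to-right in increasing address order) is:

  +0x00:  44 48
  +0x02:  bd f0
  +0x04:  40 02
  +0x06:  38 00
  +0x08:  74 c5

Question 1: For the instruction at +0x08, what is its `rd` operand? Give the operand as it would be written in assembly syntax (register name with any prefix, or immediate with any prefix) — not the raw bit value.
off 0x08: read 74 c5 as big → 0x74c5
  opcode bits[15:10]=0x1d: sbi/RI
  rd@[9:7]=0x1 ⇒ b
  imm@[6:0]=0x45 ⇒ $69

b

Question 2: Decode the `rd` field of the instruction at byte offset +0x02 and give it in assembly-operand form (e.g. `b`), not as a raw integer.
d

+0x02: bd f0 ⇒ word 0xbdf0 (big)
  op=0xbdf0>>10=0x2f ⇒ shl (RR)
  rd@[9:7]=0x3 ⇒ d
  rs@[6:4]=0x7 ⇒ m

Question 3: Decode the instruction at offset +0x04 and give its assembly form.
bl $2

@+04  big-endian(40 02) = 0x4002
  op=0x4002>>10=0x10 ⇒ bl (J)
  [9:0] imm=2 = $2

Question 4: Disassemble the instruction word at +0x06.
b $0

+0x06: 38 00 ⇒ word 0x3800 (big)
  op=0x3800>>10=0xe ⇒ b (J)
  imm: (w>>0)&0x3ff=0x0 → $0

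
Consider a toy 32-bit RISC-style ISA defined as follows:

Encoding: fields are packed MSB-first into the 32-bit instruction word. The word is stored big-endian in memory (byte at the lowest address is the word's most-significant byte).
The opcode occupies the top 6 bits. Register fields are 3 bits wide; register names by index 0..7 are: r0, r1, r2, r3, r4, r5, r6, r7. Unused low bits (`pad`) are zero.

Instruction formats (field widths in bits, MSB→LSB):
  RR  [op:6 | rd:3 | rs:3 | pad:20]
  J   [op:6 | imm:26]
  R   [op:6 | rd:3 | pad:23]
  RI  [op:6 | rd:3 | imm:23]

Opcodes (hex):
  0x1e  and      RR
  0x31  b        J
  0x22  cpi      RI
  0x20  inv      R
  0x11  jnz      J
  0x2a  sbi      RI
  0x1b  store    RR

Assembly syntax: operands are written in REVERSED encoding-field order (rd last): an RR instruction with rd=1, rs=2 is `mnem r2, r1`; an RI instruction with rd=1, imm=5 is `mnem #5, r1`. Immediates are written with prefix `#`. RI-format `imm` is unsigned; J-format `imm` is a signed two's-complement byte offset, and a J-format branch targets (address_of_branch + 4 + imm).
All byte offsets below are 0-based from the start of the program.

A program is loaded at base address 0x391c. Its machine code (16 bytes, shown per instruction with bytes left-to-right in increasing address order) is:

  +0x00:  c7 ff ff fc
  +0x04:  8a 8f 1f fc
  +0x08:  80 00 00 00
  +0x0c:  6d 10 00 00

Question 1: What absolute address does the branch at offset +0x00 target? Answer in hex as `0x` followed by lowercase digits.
off 0x00: read c7 ff ff fc as big → 0xc7fffffc
  opcode bits[31:26]=0x31: b/J
  imm@[25:0]=0x3fffffc (s26→-4) ⇒ #-4
  target = base 0x391c + off 0x00 + 4 + imm -4 = 0x391c

0x391c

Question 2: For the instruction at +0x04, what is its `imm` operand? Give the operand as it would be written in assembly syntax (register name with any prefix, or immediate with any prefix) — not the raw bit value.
off 0x04: read 8a 8f 1f fc as big → 0x8a8f1ffc
  op=0x8a8f1ffc>>26=0x22 ⇒ cpi (RI)
  rd: (w>>23)&0x7=0x5 → r5
  imm: (w>>0)&0x7fffff=0xf1ffc → #991228

#991228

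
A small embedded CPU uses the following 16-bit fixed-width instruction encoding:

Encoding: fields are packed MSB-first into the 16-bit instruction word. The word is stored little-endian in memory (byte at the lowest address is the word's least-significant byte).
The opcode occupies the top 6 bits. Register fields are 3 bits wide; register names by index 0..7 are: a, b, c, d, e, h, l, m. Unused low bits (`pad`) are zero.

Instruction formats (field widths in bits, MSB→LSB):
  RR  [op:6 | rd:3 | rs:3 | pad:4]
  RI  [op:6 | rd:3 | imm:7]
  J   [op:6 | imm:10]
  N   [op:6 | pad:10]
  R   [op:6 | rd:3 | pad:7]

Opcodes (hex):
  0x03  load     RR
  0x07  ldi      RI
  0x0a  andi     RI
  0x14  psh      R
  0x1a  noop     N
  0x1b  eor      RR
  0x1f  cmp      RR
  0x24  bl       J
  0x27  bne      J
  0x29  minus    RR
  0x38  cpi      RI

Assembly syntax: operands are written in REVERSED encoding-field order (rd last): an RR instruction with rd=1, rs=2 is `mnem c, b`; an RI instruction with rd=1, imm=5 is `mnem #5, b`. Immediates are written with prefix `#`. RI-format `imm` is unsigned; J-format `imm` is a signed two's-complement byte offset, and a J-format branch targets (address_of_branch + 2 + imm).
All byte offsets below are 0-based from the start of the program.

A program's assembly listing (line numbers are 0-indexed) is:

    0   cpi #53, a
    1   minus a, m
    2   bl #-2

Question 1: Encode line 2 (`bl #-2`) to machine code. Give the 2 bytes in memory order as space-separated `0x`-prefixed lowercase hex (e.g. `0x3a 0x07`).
0xfe 0x93

line 2 (bl): pack op=0x24:6|imm=-2:10 = 0x93fe; little→ fe 93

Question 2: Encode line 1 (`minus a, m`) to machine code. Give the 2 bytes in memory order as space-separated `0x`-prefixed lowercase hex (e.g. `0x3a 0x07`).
0x80 0xa7

line 1 (minus): pack op=0x29:6|rd=7:3|rs=0:3|pad=0:4 = 0xa780; little→ 80 a7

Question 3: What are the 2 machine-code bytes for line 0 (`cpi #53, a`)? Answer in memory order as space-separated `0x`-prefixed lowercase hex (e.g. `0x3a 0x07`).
0. cpi fields op=0x38:6|rd=0:3|imm=53:7 → word e035h → 35 e0

0x35 0xe0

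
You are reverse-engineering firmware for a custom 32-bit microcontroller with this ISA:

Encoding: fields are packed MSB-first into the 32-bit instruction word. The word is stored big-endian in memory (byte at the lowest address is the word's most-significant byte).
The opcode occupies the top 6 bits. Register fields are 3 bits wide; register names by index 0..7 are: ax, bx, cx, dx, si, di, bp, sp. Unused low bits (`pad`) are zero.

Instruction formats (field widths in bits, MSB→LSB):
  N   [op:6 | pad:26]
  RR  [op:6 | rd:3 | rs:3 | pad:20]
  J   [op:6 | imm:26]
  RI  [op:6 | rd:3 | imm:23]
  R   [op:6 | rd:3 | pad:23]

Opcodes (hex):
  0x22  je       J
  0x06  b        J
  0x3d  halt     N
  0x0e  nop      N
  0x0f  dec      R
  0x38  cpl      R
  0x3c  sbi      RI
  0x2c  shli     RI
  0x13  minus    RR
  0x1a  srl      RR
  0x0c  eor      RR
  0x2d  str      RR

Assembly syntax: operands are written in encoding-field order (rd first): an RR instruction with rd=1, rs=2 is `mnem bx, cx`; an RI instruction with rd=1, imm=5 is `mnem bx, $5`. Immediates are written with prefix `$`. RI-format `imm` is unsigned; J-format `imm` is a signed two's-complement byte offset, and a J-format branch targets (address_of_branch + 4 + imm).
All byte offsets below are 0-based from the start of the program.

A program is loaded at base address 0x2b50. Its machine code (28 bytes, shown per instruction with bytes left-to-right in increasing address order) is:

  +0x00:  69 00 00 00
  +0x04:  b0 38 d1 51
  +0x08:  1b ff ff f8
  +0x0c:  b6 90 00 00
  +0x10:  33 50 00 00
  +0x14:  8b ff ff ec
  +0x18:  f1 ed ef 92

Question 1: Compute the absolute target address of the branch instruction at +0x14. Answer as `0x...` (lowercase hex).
0x2b54

[14] 8b ff ff ec → 0x8bffffec
  opcode bits[31:26]=0x22: je/J
  imm: (w>>0)&0x3ffffff=0x3ffffec (s26→-20) → $-20
  target = base 0x2b50 + off 0x14 + 4 + imm -20 = 0x2b54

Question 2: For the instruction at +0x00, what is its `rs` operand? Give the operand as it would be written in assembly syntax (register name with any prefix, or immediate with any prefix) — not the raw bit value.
off 0x00: read 69 00 00 00 as big → 0x69000000
  opcode bits[31:26]=0x1a: srl/RR
  rd: (w>>23)&0x7=0x2 → cx
  rs: (w>>20)&0x7=0x0 → ax

ax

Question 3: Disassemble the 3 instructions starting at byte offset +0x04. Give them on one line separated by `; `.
+0x04: b0 38 d1 51 ⇒ word 0xb038d151 (big)
  opcode bits[31:26]=0x2c: shli/RI
  rd@[25:23]=0x0 ⇒ ax
  imm@[22:0]=0x38d151 ⇒ $3723601
+0x08: 1b ff ff f8 ⇒ word 0x1bfffff8 (big)
  opcode bits[31:26]=0x6: b/J
  imm@[25:0]=0x3fffff8 (s26→-8) ⇒ $-8
+0x0c: b6 90 00 00 ⇒ word 0xb6900000 (big)
  opcode bits[31:26]=0x2d: str/RR
  rd@[25:23]=0x5 ⇒ di
  rs@[22:20]=0x1 ⇒ bx

shli ax, $3723601; b $-8; str di, bx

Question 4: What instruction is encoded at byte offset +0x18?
+0x18: f1 ed ef 92 ⇒ word 0xf1edef92 (big)
  opcode bits[31:26]=0x3c: sbi/RI
  [25:23] rd=3 = dx
  [22:0] imm=7204754 = $7204754

sbi dx, $7204754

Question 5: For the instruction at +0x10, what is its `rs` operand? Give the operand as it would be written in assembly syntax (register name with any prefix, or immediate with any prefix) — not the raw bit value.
[10] 33 50 00 00 → 0x33500000
  top 6b → 0xc → eor [RR]
  rd: (w>>23)&0x7=0x6 → bp
  rs: (w>>20)&0x7=0x5 → di

di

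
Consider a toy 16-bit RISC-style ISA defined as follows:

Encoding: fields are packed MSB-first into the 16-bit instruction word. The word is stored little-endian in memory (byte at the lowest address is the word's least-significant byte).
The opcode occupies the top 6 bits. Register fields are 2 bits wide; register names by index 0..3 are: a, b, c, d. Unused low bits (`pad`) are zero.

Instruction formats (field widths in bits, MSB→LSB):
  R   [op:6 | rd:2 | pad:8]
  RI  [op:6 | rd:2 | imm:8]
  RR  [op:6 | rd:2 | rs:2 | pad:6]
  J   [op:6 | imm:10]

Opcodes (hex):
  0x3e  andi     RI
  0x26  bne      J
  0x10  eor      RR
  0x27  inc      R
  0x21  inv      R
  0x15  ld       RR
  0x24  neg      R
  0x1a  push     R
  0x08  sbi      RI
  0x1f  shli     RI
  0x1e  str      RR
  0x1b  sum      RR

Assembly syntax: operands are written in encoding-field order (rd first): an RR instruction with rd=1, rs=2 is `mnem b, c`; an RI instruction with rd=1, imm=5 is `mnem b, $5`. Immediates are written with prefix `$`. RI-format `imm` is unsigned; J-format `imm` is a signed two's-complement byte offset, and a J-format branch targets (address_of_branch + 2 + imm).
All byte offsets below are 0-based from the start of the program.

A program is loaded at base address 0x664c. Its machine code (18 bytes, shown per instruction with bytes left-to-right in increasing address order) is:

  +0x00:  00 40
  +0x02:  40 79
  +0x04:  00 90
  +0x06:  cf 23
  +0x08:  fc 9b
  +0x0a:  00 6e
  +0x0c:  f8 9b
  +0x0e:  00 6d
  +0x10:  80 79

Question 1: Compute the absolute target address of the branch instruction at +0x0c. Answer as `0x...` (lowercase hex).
[0c] f8 9b → 0x9bf8
  opcode bits[15:10]=0x26: bne/J
  [9:0] imm=1016 (s10→-8) = $-8
  target = base 0x664c + off 0x0c + 2 + imm -8 = 0x6652

0x6652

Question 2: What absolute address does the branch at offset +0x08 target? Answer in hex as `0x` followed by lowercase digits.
off 0x08: read fc 9b as little → 0x9bfc
  opcode bits[15:10]=0x26: bne/J
  [9:0] imm=1020 (s10→-4) = $-4
  target = base 0x664c + off 0x08 + 2 + imm -4 = 0x6652

0x6652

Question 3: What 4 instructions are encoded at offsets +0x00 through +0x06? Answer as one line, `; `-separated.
eor a, a; str b, b; neg a; sbi d, $207

@+00  little-endian(00 40) = 0x4000
  top 6b → 0x10 → eor [RR]
  [9:8] rd=0 = a
  [7:6] rs=0 = a
@+02  little-endian(40 79) = 0x7940
  top 6b → 0x1e → str [RR]
  [9:8] rd=1 = b
  [7:6] rs=1 = b
@+04  little-endian(00 90) = 0x9000
  top 6b → 0x24 → neg [R]
  [9:8] rd=0 = a
@+06  little-endian(cf 23) = 0x23cf
  top 6b → 0x8 → sbi [RI]
  [9:8] rd=3 = d
  [7:0] imm=207 = $207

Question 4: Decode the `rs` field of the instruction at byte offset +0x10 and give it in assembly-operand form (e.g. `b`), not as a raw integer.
c

[10] 80 79 → 0x7980
  top 6b → 0x1e → str [RR]
  [9:8] rd=1 = b
  [7:6] rs=2 = c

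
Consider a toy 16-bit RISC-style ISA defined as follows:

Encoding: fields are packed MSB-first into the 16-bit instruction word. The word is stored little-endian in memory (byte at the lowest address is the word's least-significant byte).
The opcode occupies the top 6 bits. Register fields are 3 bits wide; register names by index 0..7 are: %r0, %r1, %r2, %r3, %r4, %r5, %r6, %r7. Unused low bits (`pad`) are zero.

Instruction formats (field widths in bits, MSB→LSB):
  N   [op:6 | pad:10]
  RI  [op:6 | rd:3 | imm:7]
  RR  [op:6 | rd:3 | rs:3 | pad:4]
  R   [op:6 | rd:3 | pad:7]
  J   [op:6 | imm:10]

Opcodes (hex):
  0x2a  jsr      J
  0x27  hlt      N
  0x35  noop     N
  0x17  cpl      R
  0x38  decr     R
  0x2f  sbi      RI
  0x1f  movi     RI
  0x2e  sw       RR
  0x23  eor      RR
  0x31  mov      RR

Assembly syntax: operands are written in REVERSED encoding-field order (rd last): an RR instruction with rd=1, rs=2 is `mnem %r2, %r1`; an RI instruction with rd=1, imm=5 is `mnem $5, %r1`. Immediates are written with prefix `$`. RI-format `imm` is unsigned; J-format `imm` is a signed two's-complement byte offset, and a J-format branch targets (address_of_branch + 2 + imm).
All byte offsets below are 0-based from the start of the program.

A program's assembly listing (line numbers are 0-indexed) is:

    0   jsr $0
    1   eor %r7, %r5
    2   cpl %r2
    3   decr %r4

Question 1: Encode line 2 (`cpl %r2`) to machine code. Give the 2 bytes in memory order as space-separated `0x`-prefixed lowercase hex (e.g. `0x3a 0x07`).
0x00 0x5d

line 2 (cpl): pack op=0x17:6|rd=2:3|pad=0:7 = 0x5d00; little→ 00 5d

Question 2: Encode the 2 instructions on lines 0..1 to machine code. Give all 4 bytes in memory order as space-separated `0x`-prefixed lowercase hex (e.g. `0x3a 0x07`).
0x00 0xa8 0xf0 0x8e

line 0 (jsr): pack op=0x2a:6|imm=0:10 = 0xa800; little→ 00 a8
line 1 (eor): pack op=0x23:6|rd=5:3|rs=7:3|pad=0:4 = 0x8ef0; little→ f0 8e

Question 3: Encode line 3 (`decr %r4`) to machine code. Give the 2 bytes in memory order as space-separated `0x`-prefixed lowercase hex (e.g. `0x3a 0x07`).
0x00 0xe2

3. decr fields op=0x38:6|rd=4:3|pad=0:7 → word e200h → 00 e2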